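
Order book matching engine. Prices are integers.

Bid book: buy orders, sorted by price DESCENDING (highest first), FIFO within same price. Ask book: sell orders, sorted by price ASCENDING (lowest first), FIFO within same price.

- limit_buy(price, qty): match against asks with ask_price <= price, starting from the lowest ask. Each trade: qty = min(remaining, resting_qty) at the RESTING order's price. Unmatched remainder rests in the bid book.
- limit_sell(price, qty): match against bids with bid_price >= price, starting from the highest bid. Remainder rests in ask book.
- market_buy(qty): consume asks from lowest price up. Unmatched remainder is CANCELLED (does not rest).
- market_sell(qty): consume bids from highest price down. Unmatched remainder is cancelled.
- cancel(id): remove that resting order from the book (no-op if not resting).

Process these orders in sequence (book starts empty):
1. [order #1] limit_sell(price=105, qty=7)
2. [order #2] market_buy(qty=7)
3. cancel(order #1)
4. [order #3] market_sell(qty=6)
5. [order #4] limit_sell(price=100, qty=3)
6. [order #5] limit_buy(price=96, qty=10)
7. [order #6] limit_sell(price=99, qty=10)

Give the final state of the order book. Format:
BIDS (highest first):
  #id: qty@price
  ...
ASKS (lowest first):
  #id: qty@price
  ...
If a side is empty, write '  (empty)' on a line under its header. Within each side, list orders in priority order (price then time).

Answer: BIDS (highest first):
  #5: 10@96
ASKS (lowest first):
  #6: 10@99
  #4: 3@100

Derivation:
After op 1 [order #1] limit_sell(price=105, qty=7): fills=none; bids=[-] asks=[#1:7@105]
After op 2 [order #2] market_buy(qty=7): fills=#2x#1:7@105; bids=[-] asks=[-]
After op 3 cancel(order #1): fills=none; bids=[-] asks=[-]
After op 4 [order #3] market_sell(qty=6): fills=none; bids=[-] asks=[-]
After op 5 [order #4] limit_sell(price=100, qty=3): fills=none; bids=[-] asks=[#4:3@100]
After op 6 [order #5] limit_buy(price=96, qty=10): fills=none; bids=[#5:10@96] asks=[#4:3@100]
After op 7 [order #6] limit_sell(price=99, qty=10): fills=none; bids=[#5:10@96] asks=[#6:10@99 #4:3@100]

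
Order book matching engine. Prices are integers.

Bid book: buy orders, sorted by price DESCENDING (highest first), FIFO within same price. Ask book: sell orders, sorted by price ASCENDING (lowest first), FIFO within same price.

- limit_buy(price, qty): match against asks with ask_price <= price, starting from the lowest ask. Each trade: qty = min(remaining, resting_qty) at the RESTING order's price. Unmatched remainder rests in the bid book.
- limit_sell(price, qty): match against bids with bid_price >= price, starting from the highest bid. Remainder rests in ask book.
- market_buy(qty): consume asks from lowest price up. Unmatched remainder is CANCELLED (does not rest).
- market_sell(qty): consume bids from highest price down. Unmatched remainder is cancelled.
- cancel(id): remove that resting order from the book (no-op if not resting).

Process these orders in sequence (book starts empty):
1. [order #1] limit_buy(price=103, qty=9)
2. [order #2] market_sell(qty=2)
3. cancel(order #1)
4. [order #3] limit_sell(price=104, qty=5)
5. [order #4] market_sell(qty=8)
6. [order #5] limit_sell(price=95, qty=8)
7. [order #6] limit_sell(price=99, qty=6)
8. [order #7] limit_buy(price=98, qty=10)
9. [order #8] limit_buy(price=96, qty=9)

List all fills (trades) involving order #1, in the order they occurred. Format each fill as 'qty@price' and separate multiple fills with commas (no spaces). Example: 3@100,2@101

Answer: 2@103

Derivation:
After op 1 [order #1] limit_buy(price=103, qty=9): fills=none; bids=[#1:9@103] asks=[-]
After op 2 [order #2] market_sell(qty=2): fills=#1x#2:2@103; bids=[#1:7@103] asks=[-]
After op 3 cancel(order #1): fills=none; bids=[-] asks=[-]
After op 4 [order #3] limit_sell(price=104, qty=5): fills=none; bids=[-] asks=[#3:5@104]
After op 5 [order #4] market_sell(qty=8): fills=none; bids=[-] asks=[#3:5@104]
After op 6 [order #5] limit_sell(price=95, qty=8): fills=none; bids=[-] asks=[#5:8@95 #3:5@104]
After op 7 [order #6] limit_sell(price=99, qty=6): fills=none; bids=[-] asks=[#5:8@95 #6:6@99 #3:5@104]
After op 8 [order #7] limit_buy(price=98, qty=10): fills=#7x#5:8@95; bids=[#7:2@98] asks=[#6:6@99 #3:5@104]
After op 9 [order #8] limit_buy(price=96, qty=9): fills=none; bids=[#7:2@98 #8:9@96] asks=[#6:6@99 #3:5@104]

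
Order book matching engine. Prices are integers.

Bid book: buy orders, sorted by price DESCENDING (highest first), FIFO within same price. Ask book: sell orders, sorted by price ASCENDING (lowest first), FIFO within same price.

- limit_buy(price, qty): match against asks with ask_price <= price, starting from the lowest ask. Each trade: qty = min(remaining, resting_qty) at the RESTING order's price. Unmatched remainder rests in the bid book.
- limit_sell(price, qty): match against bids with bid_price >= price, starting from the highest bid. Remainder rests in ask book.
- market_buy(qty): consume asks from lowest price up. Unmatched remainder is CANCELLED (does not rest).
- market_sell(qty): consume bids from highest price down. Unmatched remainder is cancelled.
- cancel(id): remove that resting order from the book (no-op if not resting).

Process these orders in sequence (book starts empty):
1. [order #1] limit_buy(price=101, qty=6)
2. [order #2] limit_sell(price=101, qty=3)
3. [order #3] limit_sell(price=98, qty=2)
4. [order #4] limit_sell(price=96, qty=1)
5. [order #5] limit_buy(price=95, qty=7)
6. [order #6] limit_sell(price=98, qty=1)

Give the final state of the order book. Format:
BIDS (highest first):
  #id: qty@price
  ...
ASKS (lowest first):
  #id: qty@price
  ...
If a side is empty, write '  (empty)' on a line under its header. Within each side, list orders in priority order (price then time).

After op 1 [order #1] limit_buy(price=101, qty=6): fills=none; bids=[#1:6@101] asks=[-]
After op 2 [order #2] limit_sell(price=101, qty=3): fills=#1x#2:3@101; bids=[#1:3@101] asks=[-]
After op 3 [order #3] limit_sell(price=98, qty=2): fills=#1x#3:2@101; bids=[#1:1@101] asks=[-]
After op 4 [order #4] limit_sell(price=96, qty=1): fills=#1x#4:1@101; bids=[-] asks=[-]
After op 5 [order #5] limit_buy(price=95, qty=7): fills=none; bids=[#5:7@95] asks=[-]
After op 6 [order #6] limit_sell(price=98, qty=1): fills=none; bids=[#5:7@95] asks=[#6:1@98]

Answer: BIDS (highest first):
  #5: 7@95
ASKS (lowest first):
  #6: 1@98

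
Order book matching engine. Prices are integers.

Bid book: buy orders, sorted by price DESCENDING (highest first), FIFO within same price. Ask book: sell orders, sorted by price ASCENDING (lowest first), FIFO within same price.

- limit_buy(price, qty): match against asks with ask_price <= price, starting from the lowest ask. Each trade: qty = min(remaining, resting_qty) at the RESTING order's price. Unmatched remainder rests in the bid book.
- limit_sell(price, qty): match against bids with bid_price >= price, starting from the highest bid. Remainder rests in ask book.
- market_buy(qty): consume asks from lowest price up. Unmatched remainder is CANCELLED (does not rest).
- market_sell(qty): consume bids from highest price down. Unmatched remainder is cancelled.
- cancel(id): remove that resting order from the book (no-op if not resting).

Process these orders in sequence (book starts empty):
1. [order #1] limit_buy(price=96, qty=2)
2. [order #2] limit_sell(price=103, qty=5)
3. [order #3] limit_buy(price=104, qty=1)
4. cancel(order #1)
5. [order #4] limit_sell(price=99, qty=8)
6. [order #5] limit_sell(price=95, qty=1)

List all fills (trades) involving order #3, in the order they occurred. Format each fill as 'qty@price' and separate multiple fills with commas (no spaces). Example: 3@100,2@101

After op 1 [order #1] limit_buy(price=96, qty=2): fills=none; bids=[#1:2@96] asks=[-]
After op 2 [order #2] limit_sell(price=103, qty=5): fills=none; bids=[#1:2@96] asks=[#2:5@103]
After op 3 [order #3] limit_buy(price=104, qty=1): fills=#3x#2:1@103; bids=[#1:2@96] asks=[#2:4@103]
After op 4 cancel(order #1): fills=none; bids=[-] asks=[#2:4@103]
After op 5 [order #4] limit_sell(price=99, qty=8): fills=none; bids=[-] asks=[#4:8@99 #2:4@103]
After op 6 [order #5] limit_sell(price=95, qty=1): fills=none; bids=[-] asks=[#5:1@95 #4:8@99 #2:4@103]

Answer: 1@103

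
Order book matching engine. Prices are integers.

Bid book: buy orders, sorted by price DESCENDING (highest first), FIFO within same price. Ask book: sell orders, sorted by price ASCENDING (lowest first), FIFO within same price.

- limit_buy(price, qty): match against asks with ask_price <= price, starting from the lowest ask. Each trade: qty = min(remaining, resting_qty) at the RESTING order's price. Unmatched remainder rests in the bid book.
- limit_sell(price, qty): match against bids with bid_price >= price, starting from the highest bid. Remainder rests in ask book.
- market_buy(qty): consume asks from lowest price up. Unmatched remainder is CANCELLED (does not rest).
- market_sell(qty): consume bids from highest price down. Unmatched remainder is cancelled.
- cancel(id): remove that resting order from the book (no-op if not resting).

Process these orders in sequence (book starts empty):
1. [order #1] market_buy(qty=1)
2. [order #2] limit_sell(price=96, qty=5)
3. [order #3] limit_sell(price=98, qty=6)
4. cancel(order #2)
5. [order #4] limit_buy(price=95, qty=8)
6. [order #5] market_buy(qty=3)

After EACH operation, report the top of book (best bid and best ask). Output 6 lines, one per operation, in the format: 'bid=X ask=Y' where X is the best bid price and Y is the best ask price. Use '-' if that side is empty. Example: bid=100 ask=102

After op 1 [order #1] market_buy(qty=1): fills=none; bids=[-] asks=[-]
After op 2 [order #2] limit_sell(price=96, qty=5): fills=none; bids=[-] asks=[#2:5@96]
After op 3 [order #3] limit_sell(price=98, qty=6): fills=none; bids=[-] asks=[#2:5@96 #3:6@98]
After op 4 cancel(order #2): fills=none; bids=[-] asks=[#3:6@98]
After op 5 [order #4] limit_buy(price=95, qty=8): fills=none; bids=[#4:8@95] asks=[#3:6@98]
After op 6 [order #5] market_buy(qty=3): fills=#5x#3:3@98; bids=[#4:8@95] asks=[#3:3@98]

Answer: bid=- ask=-
bid=- ask=96
bid=- ask=96
bid=- ask=98
bid=95 ask=98
bid=95 ask=98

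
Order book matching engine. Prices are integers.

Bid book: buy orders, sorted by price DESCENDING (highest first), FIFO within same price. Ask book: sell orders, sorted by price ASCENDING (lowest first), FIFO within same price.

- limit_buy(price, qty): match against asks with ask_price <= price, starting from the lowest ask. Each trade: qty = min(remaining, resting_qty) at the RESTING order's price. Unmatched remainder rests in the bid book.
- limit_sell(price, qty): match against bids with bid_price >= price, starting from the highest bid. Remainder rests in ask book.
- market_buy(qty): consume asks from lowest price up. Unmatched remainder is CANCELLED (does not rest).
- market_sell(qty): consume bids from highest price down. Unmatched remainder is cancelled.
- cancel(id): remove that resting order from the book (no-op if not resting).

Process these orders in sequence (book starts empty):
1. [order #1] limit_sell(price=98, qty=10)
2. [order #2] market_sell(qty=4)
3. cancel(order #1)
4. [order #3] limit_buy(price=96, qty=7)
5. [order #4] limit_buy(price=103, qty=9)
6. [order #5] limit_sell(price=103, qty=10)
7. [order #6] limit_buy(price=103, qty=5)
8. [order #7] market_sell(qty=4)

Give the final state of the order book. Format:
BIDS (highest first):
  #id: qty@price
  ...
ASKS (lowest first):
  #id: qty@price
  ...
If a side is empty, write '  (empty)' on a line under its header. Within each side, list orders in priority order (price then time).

Answer: BIDS (highest first):
  #3: 7@96
ASKS (lowest first):
  (empty)

Derivation:
After op 1 [order #1] limit_sell(price=98, qty=10): fills=none; bids=[-] asks=[#1:10@98]
After op 2 [order #2] market_sell(qty=4): fills=none; bids=[-] asks=[#1:10@98]
After op 3 cancel(order #1): fills=none; bids=[-] asks=[-]
After op 4 [order #3] limit_buy(price=96, qty=7): fills=none; bids=[#3:7@96] asks=[-]
After op 5 [order #4] limit_buy(price=103, qty=9): fills=none; bids=[#4:9@103 #3:7@96] asks=[-]
After op 6 [order #5] limit_sell(price=103, qty=10): fills=#4x#5:9@103; bids=[#3:7@96] asks=[#5:1@103]
After op 7 [order #6] limit_buy(price=103, qty=5): fills=#6x#5:1@103; bids=[#6:4@103 #3:7@96] asks=[-]
After op 8 [order #7] market_sell(qty=4): fills=#6x#7:4@103; bids=[#3:7@96] asks=[-]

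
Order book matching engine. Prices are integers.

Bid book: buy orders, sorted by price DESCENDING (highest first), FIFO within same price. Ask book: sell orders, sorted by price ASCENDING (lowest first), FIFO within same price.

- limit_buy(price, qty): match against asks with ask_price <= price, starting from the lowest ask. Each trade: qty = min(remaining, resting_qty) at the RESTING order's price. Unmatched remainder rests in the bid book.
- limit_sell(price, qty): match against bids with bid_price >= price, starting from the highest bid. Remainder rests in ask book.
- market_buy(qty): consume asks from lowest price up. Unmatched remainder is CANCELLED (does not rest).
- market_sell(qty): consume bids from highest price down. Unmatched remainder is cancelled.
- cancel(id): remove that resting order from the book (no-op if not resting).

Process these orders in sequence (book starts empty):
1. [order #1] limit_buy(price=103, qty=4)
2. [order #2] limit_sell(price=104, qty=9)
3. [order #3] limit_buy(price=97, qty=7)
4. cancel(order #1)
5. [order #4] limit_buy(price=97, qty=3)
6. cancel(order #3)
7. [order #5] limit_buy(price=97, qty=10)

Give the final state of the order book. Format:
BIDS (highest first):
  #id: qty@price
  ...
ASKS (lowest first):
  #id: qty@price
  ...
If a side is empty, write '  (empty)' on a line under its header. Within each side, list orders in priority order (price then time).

Answer: BIDS (highest first):
  #4: 3@97
  #5: 10@97
ASKS (lowest first):
  #2: 9@104

Derivation:
After op 1 [order #1] limit_buy(price=103, qty=4): fills=none; bids=[#1:4@103] asks=[-]
After op 2 [order #2] limit_sell(price=104, qty=9): fills=none; bids=[#1:4@103] asks=[#2:9@104]
After op 3 [order #3] limit_buy(price=97, qty=7): fills=none; bids=[#1:4@103 #3:7@97] asks=[#2:9@104]
After op 4 cancel(order #1): fills=none; bids=[#3:7@97] asks=[#2:9@104]
After op 5 [order #4] limit_buy(price=97, qty=3): fills=none; bids=[#3:7@97 #4:3@97] asks=[#2:9@104]
After op 6 cancel(order #3): fills=none; bids=[#4:3@97] asks=[#2:9@104]
After op 7 [order #5] limit_buy(price=97, qty=10): fills=none; bids=[#4:3@97 #5:10@97] asks=[#2:9@104]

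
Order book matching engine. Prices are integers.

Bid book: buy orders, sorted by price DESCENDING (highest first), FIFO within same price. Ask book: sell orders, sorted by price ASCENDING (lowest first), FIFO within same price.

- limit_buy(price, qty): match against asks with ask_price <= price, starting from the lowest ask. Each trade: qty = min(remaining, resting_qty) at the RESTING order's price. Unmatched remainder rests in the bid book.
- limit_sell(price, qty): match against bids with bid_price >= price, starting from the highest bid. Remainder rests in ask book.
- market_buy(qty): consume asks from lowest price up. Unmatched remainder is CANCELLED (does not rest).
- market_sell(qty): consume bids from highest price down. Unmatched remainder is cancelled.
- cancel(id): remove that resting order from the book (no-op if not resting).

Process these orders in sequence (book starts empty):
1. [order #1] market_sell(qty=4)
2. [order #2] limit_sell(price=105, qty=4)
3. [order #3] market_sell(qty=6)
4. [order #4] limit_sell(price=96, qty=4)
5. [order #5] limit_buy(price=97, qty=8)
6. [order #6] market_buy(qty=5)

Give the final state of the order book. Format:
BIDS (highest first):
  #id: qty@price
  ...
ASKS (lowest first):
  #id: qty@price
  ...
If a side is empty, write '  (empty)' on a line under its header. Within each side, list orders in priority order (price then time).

After op 1 [order #1] market_sell(qty=4): fills=none; bids=[-] asks=[-]
After op 2 [order #2] limit_sell(price=105, qty=4): fills=none; bids=[-] asks=[#2:4@105]
After op 3 [order #3] market_sell(qty=6): fills=none; bids=[-] asks=[#2:4@105]
After op 4 [order #4] limit_sell(price=96, qty=4): fills=none; bids=[-] asks=[#4:4@96 #2:4@105]
After op 5 [order #5] limit_buy(price=97, qty=8): fills=#5x#4:4@96; bids=[#5:4@97] asks=[#2:4@105]
After op 6 [order #6] market_buy(qty=5): fills=#6x#2:4@105; bids=[#5:4@97] asks=[-]

Answer: BIDS (highest first):
  #5: 4@97
ASKS (lowest first):
  (empty)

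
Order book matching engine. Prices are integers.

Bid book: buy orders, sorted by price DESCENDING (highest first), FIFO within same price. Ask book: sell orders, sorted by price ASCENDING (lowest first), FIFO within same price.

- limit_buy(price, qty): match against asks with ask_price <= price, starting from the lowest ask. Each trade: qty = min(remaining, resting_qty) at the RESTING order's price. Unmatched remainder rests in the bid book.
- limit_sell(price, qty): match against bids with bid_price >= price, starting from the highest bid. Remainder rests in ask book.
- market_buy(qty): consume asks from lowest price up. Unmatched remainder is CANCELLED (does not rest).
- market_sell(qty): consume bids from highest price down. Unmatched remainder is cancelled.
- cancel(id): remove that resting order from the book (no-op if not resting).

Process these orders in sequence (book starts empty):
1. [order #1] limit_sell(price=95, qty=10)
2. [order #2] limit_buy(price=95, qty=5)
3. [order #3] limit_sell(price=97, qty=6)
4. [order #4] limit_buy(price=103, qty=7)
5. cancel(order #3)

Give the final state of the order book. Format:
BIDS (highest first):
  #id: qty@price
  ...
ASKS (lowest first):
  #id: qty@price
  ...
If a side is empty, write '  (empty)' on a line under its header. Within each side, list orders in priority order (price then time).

After op 1 [order #1] limit_sell(price=95, qty=10): fills=none; bids=[-] asks=[#1:10@95]
After op 2 [order #2] limit_buy(price=95, qty=5): fills=#2x#1:5@95; bids=[-] asks=[#1:5@95]
After op 3 [order #3] limit_sell(price=97, qty=6): fills=none; bids=[-] asks=[#1:5@95 #3:6@97]
After op 4 [order #4] limit_buy(price=103, qty=7): fills=#4x#1:5@95 #4x#3:2@97; bids=[-] asks=[#3:4@97]
After op 5 cancel(order #3): fills=none; bids=[-] asks=[-]

Answer: BIDS (highest first):
  (empty)
ASKS (lowest first):
  (empty)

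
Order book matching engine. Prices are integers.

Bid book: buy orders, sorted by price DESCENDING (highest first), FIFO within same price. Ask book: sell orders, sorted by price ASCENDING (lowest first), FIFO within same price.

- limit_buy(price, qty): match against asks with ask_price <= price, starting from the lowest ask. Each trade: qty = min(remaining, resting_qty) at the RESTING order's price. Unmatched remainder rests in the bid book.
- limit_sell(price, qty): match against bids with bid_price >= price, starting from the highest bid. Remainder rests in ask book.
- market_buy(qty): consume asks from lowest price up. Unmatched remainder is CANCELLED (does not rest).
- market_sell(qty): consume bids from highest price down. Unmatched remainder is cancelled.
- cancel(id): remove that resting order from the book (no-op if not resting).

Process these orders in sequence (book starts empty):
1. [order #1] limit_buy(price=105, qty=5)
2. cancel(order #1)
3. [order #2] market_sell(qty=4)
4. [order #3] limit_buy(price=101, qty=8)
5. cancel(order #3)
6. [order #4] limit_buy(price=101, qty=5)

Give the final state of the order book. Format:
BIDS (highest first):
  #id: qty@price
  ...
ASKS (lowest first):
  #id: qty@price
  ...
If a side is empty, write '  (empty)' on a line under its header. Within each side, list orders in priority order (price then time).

After op 1 [order #1] limit_buy(price=105, qty=5): fills=none; bids=[#1:5@105] asks=[-]
After op 2 cancel(order #1): fills=none; bids=[-] asks=[-]
After op 3 [order #2] market_sell(qty=4): fills=none; bids=[-] asks=[-]
After op 4 [order #3] limit_buy(price=101, qty=8): fills=none; bids=[#3:8@101] asks=[-]
After op 5 cancel(order #3): fills=none; bids=[-] asks=[-]
After op 6 [order #4] limit_buy(price=101, qty=5): fills=none; bids=[#4:5@101] asks=[-]

Answer: BIDS (highest first):
  #4: 5@101
ASKS (lowest first):
  (empty)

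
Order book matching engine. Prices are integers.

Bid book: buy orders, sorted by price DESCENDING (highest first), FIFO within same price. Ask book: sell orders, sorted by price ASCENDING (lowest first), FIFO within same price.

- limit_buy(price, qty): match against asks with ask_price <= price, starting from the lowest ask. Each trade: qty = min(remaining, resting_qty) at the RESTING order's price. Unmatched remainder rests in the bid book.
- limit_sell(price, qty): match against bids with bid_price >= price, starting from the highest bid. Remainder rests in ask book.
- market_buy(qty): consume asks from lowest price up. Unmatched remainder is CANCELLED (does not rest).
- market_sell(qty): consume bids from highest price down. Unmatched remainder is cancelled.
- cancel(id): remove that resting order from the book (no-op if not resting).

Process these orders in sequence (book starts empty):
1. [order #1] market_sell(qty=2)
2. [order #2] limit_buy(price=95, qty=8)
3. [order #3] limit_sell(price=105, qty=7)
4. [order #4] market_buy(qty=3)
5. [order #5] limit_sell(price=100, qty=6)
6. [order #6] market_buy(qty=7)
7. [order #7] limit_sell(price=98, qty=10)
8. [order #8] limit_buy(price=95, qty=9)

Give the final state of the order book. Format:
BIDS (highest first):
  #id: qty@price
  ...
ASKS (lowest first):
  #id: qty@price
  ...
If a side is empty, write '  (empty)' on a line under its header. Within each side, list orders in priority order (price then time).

After op 1 [order #1] market_sell(qty=2): fills=none; bids=[-] asks=[-]
After op 2 [order #2] limit_buy(price=95, qty=8): fills=none; bids=[#2:8@95] asks=[-]
After op 3 [order #3] limit_sell(price=105, qty=7): fills=none; bids=[#2:8@95] asks=[#3:7@105]
After op 4 [order #4] market_buy(qty=3): fills=#4x#3:3@105; bids=[#2:8@95] asks=[#3:4@105]
After op 5 [order #5] limit_sell(price=100, qty=6): fills=none; bids=[#2:8@95] asks=[#5:6@100 #3:4@105]
After op 6 [order #6] market_buy(qty=7): fills=#6x#5:6@100 #6x#3:1@105; bids=[#2:8@95] asks=[#3:3@105]
After op 7 [order #7] limit_sell(price=98, qty=10): fills=none; bids=[#2:8@95] asks=[#7:10@98 #3:3@105]
After op 8 [order #8] limit_buy(price=95, qty=9): fills=none; bids=[#2:8@95 #8:9@95] asks=[#7:10@98 #3:3@105]

Answer: BIDS (highest first):
  #2: 8@95
  #8: 9@95
ASKS (lowest first):
  #7: 10@98
  #3: 3@105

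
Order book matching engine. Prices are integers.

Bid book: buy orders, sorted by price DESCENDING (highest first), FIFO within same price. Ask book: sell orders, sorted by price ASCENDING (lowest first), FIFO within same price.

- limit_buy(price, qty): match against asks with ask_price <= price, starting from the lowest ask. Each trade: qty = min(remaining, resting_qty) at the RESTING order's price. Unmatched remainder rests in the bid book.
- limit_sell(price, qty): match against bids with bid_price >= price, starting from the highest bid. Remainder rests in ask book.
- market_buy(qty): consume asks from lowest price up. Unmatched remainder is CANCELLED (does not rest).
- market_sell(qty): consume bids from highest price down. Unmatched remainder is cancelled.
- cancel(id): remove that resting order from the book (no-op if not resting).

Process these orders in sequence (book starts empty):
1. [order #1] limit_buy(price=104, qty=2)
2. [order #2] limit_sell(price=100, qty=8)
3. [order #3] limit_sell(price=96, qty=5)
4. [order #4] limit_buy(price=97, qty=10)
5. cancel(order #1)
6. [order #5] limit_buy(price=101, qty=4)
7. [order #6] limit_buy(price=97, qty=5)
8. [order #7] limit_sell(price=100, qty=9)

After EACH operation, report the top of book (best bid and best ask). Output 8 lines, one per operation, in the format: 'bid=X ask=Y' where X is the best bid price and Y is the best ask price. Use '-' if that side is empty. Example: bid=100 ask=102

Answer: bid=104 ask=-
bid=- ask=100
bid=- ask=96
bid=97 ask=100
bid=97 ask=100
bid=97 ask=100
bid=97 ask=100
bid=97 ask=100

Derivation:
After op 1 [order #1] limit_buy(price=104, qty=2): fills=none; bids=[#1:2@104] asks=[-]
After op 2 [order #2] limit_sell(price=100, qty=8): fills=#1x#2:2@104; bids=[-] asks=[#2:6@100]
After op 3 [order #3] limit_sell(price=96, qty=5): fills=none; bids=[-] asks=[#3:5@96 #2:6@100]
After op 4 [order #4] limit_buy(price=97, qty=10): fills=#4x#3:5@96; bids=[#4:5@97] asks=[#2:6@100]
After op 5 cancel(order #1): fills=none; bids=[#4:5@97] asks=[#2:6@100]
After op 6 [order #5] limit_buy(price=101, qty=4): fills=#5x#2:4@100; bids=[#4:5@97] asks=[#2:2@100]
After op 7 [order #6] limit_buy(price=97, qty=5): fills=none; bids=[#4:5@97 #6:5@97] asks=[#2:2@100]
After op 8 [order #7] limit_sell(price=100, qty=9): fills=none; bids=[#4:5@97 #6:5@97] asks=[#2:2@100 #7:9@100]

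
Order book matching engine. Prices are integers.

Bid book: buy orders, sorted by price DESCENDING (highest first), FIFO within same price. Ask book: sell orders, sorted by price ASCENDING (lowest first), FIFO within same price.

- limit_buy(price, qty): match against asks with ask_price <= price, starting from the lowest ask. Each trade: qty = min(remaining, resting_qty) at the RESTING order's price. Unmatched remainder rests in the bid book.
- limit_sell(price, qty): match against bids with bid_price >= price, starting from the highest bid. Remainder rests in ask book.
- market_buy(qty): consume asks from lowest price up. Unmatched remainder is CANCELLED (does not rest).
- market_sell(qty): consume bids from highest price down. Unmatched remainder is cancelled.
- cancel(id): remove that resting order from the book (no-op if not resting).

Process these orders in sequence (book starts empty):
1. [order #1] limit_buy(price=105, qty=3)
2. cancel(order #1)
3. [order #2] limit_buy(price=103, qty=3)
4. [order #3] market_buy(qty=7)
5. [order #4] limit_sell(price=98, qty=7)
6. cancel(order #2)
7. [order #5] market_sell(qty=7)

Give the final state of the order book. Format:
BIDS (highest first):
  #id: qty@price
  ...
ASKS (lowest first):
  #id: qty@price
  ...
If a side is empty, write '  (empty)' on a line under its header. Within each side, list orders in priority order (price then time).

After op 1 [order #1] limit_buy(price=105, qty=3): fills=none; bids=[#1:3@105] asks=[-]
After op 2 cancel(order #1): fills=none; bids=[-] asks=[-]
After op 3 [order #2] limit_buy(price=103, qty=3): fills=none; bids=[#2:3@103] asks=[-]
After op 4 [order #3] market_buy(qty=7): fills=none; bids=[#2:3@103] asks=[-]
After op 5 [order #4] limit_sell(price=98, qty=7): fills=#2x#4:3@103; bids=[-] asks=[#4:4@98]
After op 6 cancel(order #2): fills=none; bids=[-] asks=[#4:4@98]
After op 7 [order #5] market_sell(qty=7): fills=none; bids=[-] asks=[#4:4@98]

Answer: BIDS (highest first):
  (empty)
ASKS (lowest first):
  #4: 4@98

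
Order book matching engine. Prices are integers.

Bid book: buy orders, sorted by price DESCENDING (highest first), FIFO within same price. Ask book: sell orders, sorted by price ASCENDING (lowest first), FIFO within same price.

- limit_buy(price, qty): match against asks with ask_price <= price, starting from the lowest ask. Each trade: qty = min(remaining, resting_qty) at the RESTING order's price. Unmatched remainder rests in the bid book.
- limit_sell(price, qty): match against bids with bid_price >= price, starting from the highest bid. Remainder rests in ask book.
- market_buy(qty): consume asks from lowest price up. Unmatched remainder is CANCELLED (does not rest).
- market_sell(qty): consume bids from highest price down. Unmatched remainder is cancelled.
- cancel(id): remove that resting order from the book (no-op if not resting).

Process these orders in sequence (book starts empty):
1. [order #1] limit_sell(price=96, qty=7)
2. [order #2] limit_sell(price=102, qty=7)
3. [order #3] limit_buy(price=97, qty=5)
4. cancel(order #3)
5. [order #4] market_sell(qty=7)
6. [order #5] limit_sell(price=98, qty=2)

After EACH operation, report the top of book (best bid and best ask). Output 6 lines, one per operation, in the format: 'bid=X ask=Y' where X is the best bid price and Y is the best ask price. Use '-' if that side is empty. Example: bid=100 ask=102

After op 1 [order #1] limit_sell(price=96, qty=7): fills=none; bids=[-] asks=[#1:7@96]
After op 2 [order #2] limit_sell(price=102, qty=7): fills=none; bids=[-] asks=[#1:7@96 #2:7@102]
After op 3 [order #3] limit_buy(price=97, qty=5): fills=#3x#1:5@96; bids=[-] asks=[#1:2@96 #2:7@102]
After op 4 cancel(order #3): fills=none; bids=[-] asks=[#1:2@96 #2:7@102]
After op 5 [order #4] market_sell(qty=7): fills=none; bids=[-] asks=[#1:2@96 #2:7@102]
After op 6 [order #5] limit_sell(price=98, qty=2): fills=none; bids=[-] asks=[#1:2@96 #5:2@98 #2:7@102]

Answer: bid=- ask=96
bid=- ask=96
bid=- ask=96
bid=- ask=96
bid=- ask=96
bid=- ask=96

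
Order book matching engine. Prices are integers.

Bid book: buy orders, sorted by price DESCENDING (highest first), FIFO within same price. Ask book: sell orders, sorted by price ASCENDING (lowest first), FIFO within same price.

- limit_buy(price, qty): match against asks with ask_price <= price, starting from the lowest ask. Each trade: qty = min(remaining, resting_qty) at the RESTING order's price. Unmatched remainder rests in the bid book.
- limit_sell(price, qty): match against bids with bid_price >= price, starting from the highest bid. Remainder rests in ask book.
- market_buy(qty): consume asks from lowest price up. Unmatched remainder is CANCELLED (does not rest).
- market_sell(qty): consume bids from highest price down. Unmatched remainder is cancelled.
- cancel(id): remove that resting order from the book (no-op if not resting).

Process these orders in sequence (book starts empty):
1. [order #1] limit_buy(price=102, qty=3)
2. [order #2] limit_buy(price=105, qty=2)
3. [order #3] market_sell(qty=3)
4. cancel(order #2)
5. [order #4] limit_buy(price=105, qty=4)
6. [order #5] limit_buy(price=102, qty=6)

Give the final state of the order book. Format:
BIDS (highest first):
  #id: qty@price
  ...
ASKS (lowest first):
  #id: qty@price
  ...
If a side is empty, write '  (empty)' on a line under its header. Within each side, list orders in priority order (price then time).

After op 1 [order #1] limit_buy(price=102, qty=3): fills=none; bids=[#1:3@102] asks=[-]
After op 2 [order #2] limit_buy(price=105, qty=2): fills=none; bids=[#2:2@105 #1:3@102] asks=[-]
After op 3 [order #3] market_sell(qty=3): fills=#2x#3:2@105 #1x#3:1@102; bids=[#1:2@102] asks=[-]
After op 4 cancel(order #2): fills=none; bids=[#1:2@102] asks=[-]
After op 5 [order #4] limit_buy(price=105, qty=4): fills=none; bids=[#4:4@105 #1:2@102] asks=[-]
After op 6 [order #5] limit_buy(price=102, qty=6): fills=none; bids=[#4:4@105 #1:2@102 #5:6@102] asks=[-]

Answer: BIDS (highest first):
  #4: 4@105
  #1: 2@102
  #5: 6@102
ASKS (lowest first):
  (empty)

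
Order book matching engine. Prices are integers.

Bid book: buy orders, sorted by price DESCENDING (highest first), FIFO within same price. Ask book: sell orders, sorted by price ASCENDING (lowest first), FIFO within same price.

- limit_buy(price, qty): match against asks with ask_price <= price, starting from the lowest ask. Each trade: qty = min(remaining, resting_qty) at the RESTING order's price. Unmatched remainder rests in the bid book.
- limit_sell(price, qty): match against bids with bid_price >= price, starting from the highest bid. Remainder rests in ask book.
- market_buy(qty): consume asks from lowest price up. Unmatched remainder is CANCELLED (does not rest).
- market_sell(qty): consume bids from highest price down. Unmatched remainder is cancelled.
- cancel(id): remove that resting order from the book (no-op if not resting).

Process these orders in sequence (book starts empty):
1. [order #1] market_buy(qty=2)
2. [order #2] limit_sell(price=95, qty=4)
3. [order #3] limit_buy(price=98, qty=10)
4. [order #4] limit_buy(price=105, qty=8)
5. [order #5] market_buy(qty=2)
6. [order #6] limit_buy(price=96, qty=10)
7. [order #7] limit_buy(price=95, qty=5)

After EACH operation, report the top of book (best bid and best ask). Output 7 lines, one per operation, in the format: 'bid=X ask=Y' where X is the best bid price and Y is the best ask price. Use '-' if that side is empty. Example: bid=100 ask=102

Answer: bid=- ask=-
bid=- ask=95
bid=98 ask=-
bid=105 ask=-
bid=105 ask=-
bid=105 ask=-
bid=105 ask=-

Derivation:
After op 1 [order #1] market_buy(qty=2): fills=none; bids=[-] asks=[-]
After op 2 [order #2] limit_sell(price=95, qty=4): fills=none; bids=[-] asks=[#2:4@95]
After op 3 [order #3] limit_buy(price=98, qty=10): fills=#3x#2:4@95; bids=[#3:6@98] asks=[-]
After op 4 [order #4] limit_buy(price=105, qty=8): fills=none; bids=[#4:8@105 #3:6@98] asks=[-]
After op 5 [order #5] market_buy(qty=2): fills=none; bids=[#4:8@105 #3:6@98] asks=[-]
After op 6 [order #6] limit_buy(price=96, qty=10): fills=none; bids=[#4:8@105 #3:6@98 #6:10@96] asks=[-]
After op 7 [order #7] limit_buy(price=95, qty=5): fills=none; bids=[#4:8@105 #3:6@98 #6:10@96 #7:5@95] asks=[-]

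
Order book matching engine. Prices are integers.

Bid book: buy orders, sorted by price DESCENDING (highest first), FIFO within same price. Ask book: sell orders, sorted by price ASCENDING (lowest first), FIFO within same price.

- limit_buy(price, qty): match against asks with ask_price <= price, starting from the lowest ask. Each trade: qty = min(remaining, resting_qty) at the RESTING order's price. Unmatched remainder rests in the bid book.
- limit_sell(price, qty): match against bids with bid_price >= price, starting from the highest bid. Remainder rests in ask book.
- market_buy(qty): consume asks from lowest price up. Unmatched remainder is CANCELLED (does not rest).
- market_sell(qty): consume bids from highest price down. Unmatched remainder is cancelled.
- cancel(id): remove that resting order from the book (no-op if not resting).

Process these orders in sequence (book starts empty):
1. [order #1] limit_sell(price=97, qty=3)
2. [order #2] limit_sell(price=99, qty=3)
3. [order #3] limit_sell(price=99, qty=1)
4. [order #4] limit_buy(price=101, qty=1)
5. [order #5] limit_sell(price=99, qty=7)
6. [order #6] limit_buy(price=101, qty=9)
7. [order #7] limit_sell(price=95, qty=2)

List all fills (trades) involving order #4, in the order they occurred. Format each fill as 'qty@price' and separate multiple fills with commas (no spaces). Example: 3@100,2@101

After op 1 [order #1] limit_sell(price=97, qty=3): fills=none; bids=[-] asks=[#1:3@97]
After op 2 [order #2] limit_sell(price=99, qty=3): fills=none; bids=[-] asks=[#1:3@97 #2:3@99]
After op 3 [order #3] limit_sell(price=99, qty=1): fills=none; bids=[-] asks=[#1:3@97 #2:3@99 #3:1@99]
After op 4 [order #4] limit_buy(price=101, qty=1): fills=#4x#1:1@97; bids=[-] asks=[#1:2@97 #2:3@99 #3:1@99]
After op 5 [order #5] limit_sell(price=99, qty=7): fills=none; bids=[-] asks=[#1:2@97 #2:3@99 #3:1@99 #5:7@99]
After op 6 [order #6] limit_buy(price=101, qty=9): fills=#6x#1:2@97 #6x#2:3@99 #6x#3:1@99 #6x#5:3@99; bids=[-] asks=[#5:4@99]
After op 7 [order #7] limit_sell(price=95, qty=2): fills=none; bids=[-] asks=[#7:2@95 #5:4@99]

Answer: 1@97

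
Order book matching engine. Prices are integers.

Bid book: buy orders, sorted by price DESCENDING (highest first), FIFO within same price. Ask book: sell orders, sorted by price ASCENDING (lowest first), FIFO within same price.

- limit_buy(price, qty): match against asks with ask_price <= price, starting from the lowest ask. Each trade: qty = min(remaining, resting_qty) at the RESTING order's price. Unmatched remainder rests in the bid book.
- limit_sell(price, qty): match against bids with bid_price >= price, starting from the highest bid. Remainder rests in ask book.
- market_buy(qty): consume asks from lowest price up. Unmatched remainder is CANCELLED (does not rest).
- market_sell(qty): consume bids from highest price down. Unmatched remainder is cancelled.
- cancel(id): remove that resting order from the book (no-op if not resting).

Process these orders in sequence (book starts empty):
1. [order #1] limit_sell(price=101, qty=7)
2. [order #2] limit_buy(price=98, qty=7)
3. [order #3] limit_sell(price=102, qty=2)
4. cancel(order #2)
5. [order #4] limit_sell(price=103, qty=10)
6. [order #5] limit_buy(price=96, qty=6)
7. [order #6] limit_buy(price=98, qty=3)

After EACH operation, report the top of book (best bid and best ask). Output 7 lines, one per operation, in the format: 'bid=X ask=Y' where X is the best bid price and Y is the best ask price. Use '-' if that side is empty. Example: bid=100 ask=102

After op 1 [order #1] limit_sell(price=101, qty=7): fills=none; bids=[-] asks=[#1:7@101]
After op 2 [order #2] limit_buy(price=98, qty=7): fills=none; bids=[#2:7@98] asks=[#1:7@101]
After op 3 [order #3] limit_sell(price=102, qty=2): fills=none; bids=[#2:7@98] asks=[#1:7@101 #3:2@102]
After op 4 cancel(order #2): fills=none; bids=[-] asks=[#1:7@101 #3:2@102]
After op 5 [order #4] limit_sell(price=103, qty=10): fills=none; bids=[-] asks=[#1:7@101 #3:2@102 #4:10@103]
After op 6 [order #5] limit_buy(price=96, qty=6): fills=none; bids=[#5:6@96] asks=[#1:7@101 #3:2@102 #4:10@103]
After op 7 [order #6] limit_buy(price=98, qty=3): fills=none; bids=[#6:3@98 #5:6@96] asks=[#1:7@101 #3:2@102 #4:10@103]

Answer: bid=- ask=101
bid=98 ask=101
bid=98 ask=101
bid=- ask=101
bid=- ask=101
bid=96 ask=101
bid=98 ask=101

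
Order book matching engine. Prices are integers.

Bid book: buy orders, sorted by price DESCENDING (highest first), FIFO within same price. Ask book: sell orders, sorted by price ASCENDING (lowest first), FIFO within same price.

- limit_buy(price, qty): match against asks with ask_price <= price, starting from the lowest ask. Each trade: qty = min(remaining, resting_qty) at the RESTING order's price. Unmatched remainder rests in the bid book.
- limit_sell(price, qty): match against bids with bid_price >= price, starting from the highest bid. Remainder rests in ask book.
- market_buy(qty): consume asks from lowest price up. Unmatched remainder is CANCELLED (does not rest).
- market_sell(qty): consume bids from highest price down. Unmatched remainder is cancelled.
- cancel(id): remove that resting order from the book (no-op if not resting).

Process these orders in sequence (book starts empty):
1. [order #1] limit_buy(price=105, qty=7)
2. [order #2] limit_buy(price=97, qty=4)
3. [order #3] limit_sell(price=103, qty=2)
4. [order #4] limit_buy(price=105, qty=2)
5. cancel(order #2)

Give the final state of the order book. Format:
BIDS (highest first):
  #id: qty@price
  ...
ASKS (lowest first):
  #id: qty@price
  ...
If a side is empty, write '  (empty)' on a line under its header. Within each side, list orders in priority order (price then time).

After op 1 [order #1] limit_buy(price=105, qty=7): fills=none; bids=[#1:7@105] asks=[-]
After op 2 [order #2] limit_buy(price=97, qty=4): fills=none; bids=[#1:7@105 #2:4@97] asks=[-]
After op 3 [order #3] limit_sell(price=103, qty=2): fills=#1x#3:2@105; bids=[#1:5@105 #2:4@97] asks=[-]
After op 4 [order #4] limit_buy(price=105, qty=2): fills=none; bids=[#1:5@105 #4:2@105 #2:4@97] asks=[-]
After op 5 cancel(order #2): fills=none; bids=[#1:5@105 #4:2@105] asks=[-]

Answer: BIDS (highest first):
  #1: 5@105
  #4: 2@105
ASKS (lowest first):
  (empty)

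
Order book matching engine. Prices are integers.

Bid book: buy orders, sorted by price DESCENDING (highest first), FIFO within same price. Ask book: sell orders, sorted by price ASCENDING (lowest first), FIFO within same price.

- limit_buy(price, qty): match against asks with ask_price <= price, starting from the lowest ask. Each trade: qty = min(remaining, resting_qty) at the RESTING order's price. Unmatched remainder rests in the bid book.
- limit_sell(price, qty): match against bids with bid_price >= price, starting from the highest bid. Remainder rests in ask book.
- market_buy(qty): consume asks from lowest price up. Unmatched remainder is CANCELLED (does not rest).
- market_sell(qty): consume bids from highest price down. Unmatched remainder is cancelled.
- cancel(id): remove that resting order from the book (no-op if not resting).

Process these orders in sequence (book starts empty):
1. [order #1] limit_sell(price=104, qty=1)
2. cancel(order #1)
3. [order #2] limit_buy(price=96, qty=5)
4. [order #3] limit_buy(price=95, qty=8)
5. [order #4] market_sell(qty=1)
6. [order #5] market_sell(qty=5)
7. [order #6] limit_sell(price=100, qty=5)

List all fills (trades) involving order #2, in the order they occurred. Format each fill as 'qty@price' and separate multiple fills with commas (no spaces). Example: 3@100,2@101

Answer: 1@96,4@96

Derivation:
After op 1 [order #1] limit_sell(price=104, qty=1): fills=none; bids=[-] asks=[#1:1@104]
After op 2 cancel(order #1): fills=none; bids=[-] asks=[-]
After op 3 [order #2] limit_buy(price=96, qty=5): fills=none; bids=[#2:5@96] asks=[-]
After op 4 [order #3] limit_buy(price=95, qty=8): fills=none; bids=[#2:5@96 #3:8@95] asks=[-]
After op 5 [order #4] market_sell(qty=1): fills=#2x#4:1@96; bids=[#2:4@96 #3:8@95] asks=[-]
After op 6 [order #5] market_sell(qty=5): fills=#2x#5:4@96 #3x#5:1@95; bids=[#3:7@95] asks=[-]
After op 7 [order #6] limit_sell(price=100, qty=5): fills=none; bids=[#3:7@95] asks=[#6:5@100]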